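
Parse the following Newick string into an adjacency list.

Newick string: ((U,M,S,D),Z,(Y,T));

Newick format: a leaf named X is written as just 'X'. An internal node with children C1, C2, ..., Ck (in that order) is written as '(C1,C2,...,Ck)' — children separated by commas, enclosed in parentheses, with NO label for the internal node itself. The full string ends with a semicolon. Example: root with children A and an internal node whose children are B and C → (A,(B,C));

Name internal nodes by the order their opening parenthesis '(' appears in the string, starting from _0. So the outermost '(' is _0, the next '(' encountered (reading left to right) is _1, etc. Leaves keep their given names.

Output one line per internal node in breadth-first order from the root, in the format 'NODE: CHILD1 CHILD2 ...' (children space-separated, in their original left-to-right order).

Input: ((U,M,S,D),Z,(Y,T));
Scanning left-to-right, naming '(' by encounter order:
  pos 0: '(' -> open internal node _0 (depth 1)
  pos 1: '(' -> open internal node _1 (depth 2)
  pos 9: ')' -> close internal node _1 (now at depth 1)
  pos 13: '(' -> open internal node _2 (depth 2)
  pos 17: ')' -> close internal node _2 (now at depth 1)
  pos 18: ')' -> close internal node _0 (now at depth 0)
Total internal nodes: 3
BFS adjacency from root:
  _0: _1 Z _2
  _1: U M S D
  _2: Y T

Answer: _0: _1 Z _2
_1: U M S D
_2: Y T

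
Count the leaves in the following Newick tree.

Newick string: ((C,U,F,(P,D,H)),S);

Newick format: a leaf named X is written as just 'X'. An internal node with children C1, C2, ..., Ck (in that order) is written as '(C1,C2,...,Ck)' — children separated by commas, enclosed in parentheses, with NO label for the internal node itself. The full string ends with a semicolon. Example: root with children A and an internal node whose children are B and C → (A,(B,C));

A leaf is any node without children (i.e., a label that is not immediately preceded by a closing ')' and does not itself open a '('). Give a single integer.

Newick: ((C,U,F,(P,D,H)),S);
Scan left-to-right; a leaf is any maximal label run not followed by '(':
  pos 2: leaf 'C' → count = 1
  pos 4: leaf 'U' → count = 2
  pos 6: leaf 'F' → count = 3
  pos 9: leaf 'P' → count = 4
  pos 11: leaf 'D' → count = 5
  pos 13: leaf 'H' → count = 6
  pos 17: leaf 'S' → count = 7
Total leaves: 7

Answer: 7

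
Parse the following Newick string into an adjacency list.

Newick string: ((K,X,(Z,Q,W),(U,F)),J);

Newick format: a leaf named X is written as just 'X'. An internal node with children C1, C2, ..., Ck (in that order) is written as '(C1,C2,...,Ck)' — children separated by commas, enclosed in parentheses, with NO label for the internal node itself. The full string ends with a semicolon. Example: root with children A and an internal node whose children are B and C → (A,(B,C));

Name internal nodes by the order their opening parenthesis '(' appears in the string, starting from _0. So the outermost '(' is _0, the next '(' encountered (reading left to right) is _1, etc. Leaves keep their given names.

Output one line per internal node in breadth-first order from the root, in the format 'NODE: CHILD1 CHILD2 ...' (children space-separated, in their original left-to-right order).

Input: ((K,X,(Z,Q,W),(U,F)),J);
Scanning left-to-right, naming '(' by encounter order:
  pos 0: '(' -> open internal node _0 (depth 1)
  pos 1: '(' -> open internal node _1 (depth 2)
  pos 6: '(' -> open internal node _2 (depth 3)
  pos 12: ')' -> close internal node _2 (now at depth 2)
  pos 14: '(' -> open internal node _3 (depth 3)
  pos 18: ')' -> close internal node _3 (now at depth 2)
  pos 19: ')' -> close internal node _1 (now at depth 1)
  pos 22: ')' -> close internal node _0 (now at depth 0)
Total internal nodes: 4
BFS adjacency from root:
  _0: _1 J
  _1: K X _2 _3
  _2: Z Q W
  _3: U F

Answer: _0: _1 J
_1: K X _2 _3
_2: Z Q W
_3: U F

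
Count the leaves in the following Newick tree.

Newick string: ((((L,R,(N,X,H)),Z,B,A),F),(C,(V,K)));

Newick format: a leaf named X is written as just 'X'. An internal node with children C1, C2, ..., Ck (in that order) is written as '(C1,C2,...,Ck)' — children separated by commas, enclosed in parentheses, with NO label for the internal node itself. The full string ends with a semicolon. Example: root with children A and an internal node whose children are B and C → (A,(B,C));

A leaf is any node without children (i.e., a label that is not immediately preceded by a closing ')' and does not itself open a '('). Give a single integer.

Newick: ((((L,R,(N,X,H)),Z,B,A),F),(C,(V,K)));
Scan left-to-right; a leaf is any maximal label run not followed by '(':
  pos 4: leaf 'L' → count = 1
  pos 6: leaf 'R' → count = 2
  pos 9: leaf 'N' → count = 3
  pos 11: leaf 'X' → count = 4
  pos 13: leaf 'H' → count = 5
  pos 17: leaf 'Z' → count = 6
  pos 19: leaf 'B' → count = 7
  pos 21: leaf 'A' → count = 8
  pos 24: leaf 'F' → count = 9
  pos 28: leaf 'C' → count = 10
  pos 31: leaf 'V' → count = 11
  pos 33: leaf 'K' → count = 12
Total leaves: 12

Answer: 12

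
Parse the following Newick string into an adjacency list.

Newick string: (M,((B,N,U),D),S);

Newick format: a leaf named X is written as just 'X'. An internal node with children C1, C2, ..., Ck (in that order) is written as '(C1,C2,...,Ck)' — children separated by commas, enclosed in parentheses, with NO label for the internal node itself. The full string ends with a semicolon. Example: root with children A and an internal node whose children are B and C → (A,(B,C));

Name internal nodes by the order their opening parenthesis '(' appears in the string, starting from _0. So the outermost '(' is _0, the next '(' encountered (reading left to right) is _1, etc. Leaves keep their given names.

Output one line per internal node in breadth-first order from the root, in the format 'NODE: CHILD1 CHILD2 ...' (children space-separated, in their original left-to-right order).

Input: (M,((B,N,U),D),S);
Scanning left-to-right, naming '(' by encounter order:
  pos 0: '(' -> open internal node _0 (depth 1)
  pos 3: '(' -> open internal node _1 (depth 2)
  pos 4: '(' -> open internal node _2 (depth 3)
  pos 10: ')' -> close internal node _2 (now at depth 2)
  pos 13: ')' -> close internal node _1 (now at depth 1)
  pos 16: ')' -> close internal node _0 (now at depth 0)
Total internal nodes: 3
BFS adjacency from root:
  _0: M _1 S
  _1: _2 D
  _2: B N U

Answer: _0: M _1 S
_1: _2 D
_2: B N U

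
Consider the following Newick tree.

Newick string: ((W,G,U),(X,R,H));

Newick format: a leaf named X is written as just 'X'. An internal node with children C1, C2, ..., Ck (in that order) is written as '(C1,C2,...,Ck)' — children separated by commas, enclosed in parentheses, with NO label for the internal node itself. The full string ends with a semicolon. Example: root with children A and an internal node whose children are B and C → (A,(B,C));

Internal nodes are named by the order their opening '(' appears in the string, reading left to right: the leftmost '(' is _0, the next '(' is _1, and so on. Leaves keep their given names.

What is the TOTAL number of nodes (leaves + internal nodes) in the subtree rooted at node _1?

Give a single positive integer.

Answer: 4

Derivation:
Newick: ((W,G,U),(X,R,H));
Locate _1: it is the '(' at position 1 (the 2nd '(' reading left to right).
Query: subtree rooted at _1
_1: subtree_size = 1 + 3
  W: subtree_size = 1 + 0
  G: subtree_size = 1 + 0
  U: subtree_size = 1 + 0
Total subtree size of _1: 4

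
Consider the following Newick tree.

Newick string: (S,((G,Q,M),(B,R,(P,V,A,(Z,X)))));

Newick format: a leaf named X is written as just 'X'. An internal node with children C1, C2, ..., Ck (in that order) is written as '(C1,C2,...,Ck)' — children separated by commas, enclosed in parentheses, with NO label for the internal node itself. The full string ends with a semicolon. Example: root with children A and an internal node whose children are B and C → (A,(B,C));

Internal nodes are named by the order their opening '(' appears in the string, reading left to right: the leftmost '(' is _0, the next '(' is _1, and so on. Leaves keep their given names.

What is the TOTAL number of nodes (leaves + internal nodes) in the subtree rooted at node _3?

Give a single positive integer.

Answer: 10

Derivation:
Newick: (S,((G,Q,M),(B,R,(P,V,A,(Z,X)))));
Locate _3: it is the '(' at position 12 (the 4th '(' reading left to right).
Query: subtree rooted at _3
_3: subtree_size = 1 + 9
  B: subtree_size = 1 + 0
  R: subtree_size = 1 + 0
  _4: subtree_size = 1 + 6
    P: subtree_size = 1 + 0
    V: subtree_size = 1 + 0
    A: subtree_size = 1 + 0
    _5: subtree_size = 1 + 2
      Z: subtree_size = 1 + 0
      X: subtree_size = 1 + 0
Total subtree size of _3: 10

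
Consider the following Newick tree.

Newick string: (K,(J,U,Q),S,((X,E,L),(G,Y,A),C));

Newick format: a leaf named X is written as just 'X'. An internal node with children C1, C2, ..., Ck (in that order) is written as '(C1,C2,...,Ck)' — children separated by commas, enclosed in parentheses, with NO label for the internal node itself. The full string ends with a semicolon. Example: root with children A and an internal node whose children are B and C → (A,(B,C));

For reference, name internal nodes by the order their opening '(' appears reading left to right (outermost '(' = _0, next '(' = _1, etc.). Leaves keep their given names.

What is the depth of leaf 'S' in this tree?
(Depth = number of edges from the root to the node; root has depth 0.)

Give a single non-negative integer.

Newick: (K,(J,U,Q),S,((X,E,L),(G,Y,A),C));
Naming internals by '(' encounter order: outermost '(' = _0, next = _1, ...
Query node: S
Path from root: _0 -> S
Depth of S: 1 (number of edges from root)

Answer: 1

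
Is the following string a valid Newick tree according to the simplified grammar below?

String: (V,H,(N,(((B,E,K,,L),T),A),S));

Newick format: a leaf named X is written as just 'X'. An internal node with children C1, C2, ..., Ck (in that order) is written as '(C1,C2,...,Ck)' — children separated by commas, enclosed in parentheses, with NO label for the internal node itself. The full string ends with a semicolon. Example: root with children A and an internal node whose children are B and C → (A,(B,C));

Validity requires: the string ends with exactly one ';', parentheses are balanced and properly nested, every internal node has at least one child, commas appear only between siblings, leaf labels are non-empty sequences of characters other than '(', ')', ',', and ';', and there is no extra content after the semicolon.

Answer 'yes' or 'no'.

Answer: no

Derivation:
Input: (V,H,(N,(((B,E,K,,L),T),A),S));
Paren balance: 5 '(' vs 5 ')' OK
Ends with single ';': True
Full parse: FAILS (empty leaf label at pos 17)
Valid: False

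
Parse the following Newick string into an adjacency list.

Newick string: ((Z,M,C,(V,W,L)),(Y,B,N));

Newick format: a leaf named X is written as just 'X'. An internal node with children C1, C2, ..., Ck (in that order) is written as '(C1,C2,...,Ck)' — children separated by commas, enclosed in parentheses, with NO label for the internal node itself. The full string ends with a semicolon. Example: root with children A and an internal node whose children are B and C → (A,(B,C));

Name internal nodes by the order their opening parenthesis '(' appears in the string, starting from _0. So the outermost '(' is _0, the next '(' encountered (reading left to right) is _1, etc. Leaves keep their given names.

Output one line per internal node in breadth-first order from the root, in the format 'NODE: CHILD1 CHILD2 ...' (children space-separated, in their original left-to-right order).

Input: ((Z,M,C,(V,W,L)),(Y,B,N));
Scanning left-to-right, naming '(' by encounter order:
  pos 0: '(' -> open internal node _0 (depth 1)
  pos 1: '(' -> open internal node _1 (depth 2)
  pos 8: '(' -> open internal node _2 (depth 3)
  pos 14: ')' -> close internal node _2 (now at depth 2)
  pos 15: ')' -> close internal node _1 (now at depth 1)
  pos 17: '(' -> open internal node _3 (depth 2)
  pos 23: ')' -> close internal node _3 (now at depth 1)
  pos 24: ')' -> close internal node _0 (now at depth 0)
Total internal nodes: 4
BFS adjacency from root:
  _0: _1 _3
  _1: Z M C _2
  _3: Y B N
  _2: V W L

Answer: _0: _1 _3
_1: Z M C _2
_3: Y B N
_2: V W L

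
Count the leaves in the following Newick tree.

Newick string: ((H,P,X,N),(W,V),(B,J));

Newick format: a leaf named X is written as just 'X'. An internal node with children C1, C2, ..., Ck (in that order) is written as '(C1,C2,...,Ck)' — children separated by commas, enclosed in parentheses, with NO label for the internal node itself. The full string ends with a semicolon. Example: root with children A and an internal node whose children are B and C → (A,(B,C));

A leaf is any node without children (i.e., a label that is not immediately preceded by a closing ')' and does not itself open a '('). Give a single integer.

Answer: 8

Derivation:
Newick: ((H,P,X,N),(W,V),(B,J));
Scan left-to-right; a leaf is any maximal label run not followed by '(':
  pos 2: leaf 'H' → count = 1
  pos 4: leaf 'P' → count = 2
  pos 6: leaf 'X' → count = 3
  pos 8: leaf 'N' → count = 4
  pos 12: leaf 'W' → count = 5
  pos 14: leaf 'V' → count = 6
  pos 18: leaf 'B' → count = 7
  pos 20: leaf 'J' → count = 8
Total leaves: 8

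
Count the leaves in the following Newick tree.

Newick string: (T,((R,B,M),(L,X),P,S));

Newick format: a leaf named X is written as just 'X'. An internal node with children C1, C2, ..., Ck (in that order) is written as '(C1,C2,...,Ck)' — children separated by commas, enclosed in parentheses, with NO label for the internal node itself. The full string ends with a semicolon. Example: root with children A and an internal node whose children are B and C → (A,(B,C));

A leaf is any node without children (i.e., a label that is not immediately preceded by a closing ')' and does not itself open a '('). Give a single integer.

Answer: 8

Derivation:
Newick: (T,((R,B,M),(L,X),P,S));
Scan left-to-right; a leaf is any maximal label run not followed by '(':
  pos 1: leaf 'T' → count = 1
  pos 5: leaf 'R' → count = 2
  pos 7: leaf 'B' → count = 3
  pos 9: leaf 'M' → count = 4
  pos 13: leaf 'L' → count = 5
  pos 15: leaf 'X' → count = 6
  pos 18: leaf 'P' → count = 7
  pos 20: leaf 'S' → count = 8
Total leaves: 8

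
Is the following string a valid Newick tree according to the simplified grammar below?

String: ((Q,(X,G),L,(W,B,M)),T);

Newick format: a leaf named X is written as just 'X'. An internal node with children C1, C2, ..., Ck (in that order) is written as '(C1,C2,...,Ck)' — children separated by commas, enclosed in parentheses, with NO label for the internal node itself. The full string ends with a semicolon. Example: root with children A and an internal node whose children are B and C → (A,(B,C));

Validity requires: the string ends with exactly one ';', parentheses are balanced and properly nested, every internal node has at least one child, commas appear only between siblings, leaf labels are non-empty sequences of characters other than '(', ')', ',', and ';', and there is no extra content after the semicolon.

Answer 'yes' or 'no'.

Answer: yes

Derivation:
Input: ((Q,(X,G),L,(W,B,M)),T);
Paren balance: 4 '(' vs 4 ')' OK
Ends with single ';': True
Full parse: OK
Valid: True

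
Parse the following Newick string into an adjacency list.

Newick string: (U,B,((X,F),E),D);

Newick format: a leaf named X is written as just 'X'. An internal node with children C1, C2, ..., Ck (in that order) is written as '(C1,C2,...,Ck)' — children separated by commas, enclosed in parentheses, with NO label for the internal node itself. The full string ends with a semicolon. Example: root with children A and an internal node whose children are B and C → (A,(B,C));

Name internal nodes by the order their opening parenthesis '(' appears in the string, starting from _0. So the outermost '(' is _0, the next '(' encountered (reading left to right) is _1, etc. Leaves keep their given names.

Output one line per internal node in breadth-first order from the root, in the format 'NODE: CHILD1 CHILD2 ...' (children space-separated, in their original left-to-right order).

Input: (U,B,((X,F),E),D);
Scanning left-to-right, naming '(' by encounter order:
  pos 0: '(' -> open internal node _0 (depth 1)
  pos 5: '(' -> open internal node _1 (depth 2)
  pos 6: '(' -> open internal node _2 (depth 3)
  pos 10: ')' -> close internal node _2 (now at depth 2)
  pos 13: ')' -> close internal node _1 (now at depth 1)
  pos 16: ')' -> close internal node _0 (now at depth 0)
Total internal nodes: 3
BFS adjacency from root:
  _0: U B _1 D
  _1: _2 E
  _2: X F

Answer: _0: U B _1 D
_1: _2 E
_2: X F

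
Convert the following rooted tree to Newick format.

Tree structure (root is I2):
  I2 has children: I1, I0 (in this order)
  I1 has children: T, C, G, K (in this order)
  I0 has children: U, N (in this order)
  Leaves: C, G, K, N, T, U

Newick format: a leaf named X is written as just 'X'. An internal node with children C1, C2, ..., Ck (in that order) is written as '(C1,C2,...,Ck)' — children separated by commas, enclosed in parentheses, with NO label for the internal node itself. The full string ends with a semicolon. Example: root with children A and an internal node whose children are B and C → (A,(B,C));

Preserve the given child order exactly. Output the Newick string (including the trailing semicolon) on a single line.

internal I2 with children ['I1', 'I0']
  internal I1 with children ['T', 'C', 'G', 'K']
    leaf 'T' → 'T'
    leaf 'C' → 'C'
    leaf 'G' → 'G'
    leaf 'K' → 'K'
  → '(T,C,G,K)'
  internal I0 with children ['U', 'N']
    leaf 'U' → 'U'
    leaf 'N' → 'N'
  → '(U,N)'
→ '((T,C,G,K),(U,N))'
Final: ((T,C,G,K),(U,N));

Answer: ((T,C,G,K),(U,N));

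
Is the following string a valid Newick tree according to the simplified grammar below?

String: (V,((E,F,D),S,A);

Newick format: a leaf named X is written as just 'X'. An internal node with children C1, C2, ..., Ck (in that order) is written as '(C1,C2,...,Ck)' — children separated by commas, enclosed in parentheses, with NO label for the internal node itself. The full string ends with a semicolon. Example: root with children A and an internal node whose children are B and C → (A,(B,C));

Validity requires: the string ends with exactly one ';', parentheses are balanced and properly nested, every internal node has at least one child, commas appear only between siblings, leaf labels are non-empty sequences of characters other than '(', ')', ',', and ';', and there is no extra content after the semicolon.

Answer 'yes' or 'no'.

Answer: no

Derivation:
Input: (V,((E,F,D),S,A);
Paren balance: 3 '(' vs 2 ')' MISMATCH
Ends with single ';': True
Full parse: FAILS (expected , or ) at pos 16)
Valid: False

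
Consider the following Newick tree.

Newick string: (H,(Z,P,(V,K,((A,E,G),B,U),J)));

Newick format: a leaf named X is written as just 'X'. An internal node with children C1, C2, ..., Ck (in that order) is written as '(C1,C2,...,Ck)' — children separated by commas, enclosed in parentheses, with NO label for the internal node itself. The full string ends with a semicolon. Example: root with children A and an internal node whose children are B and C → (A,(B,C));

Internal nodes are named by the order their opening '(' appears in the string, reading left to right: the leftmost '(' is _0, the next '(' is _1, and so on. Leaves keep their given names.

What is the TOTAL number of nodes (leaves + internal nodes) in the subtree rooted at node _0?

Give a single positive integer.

Newick: (H,(Z,P,(V,K,((A,E,G),B,U),J)));
Locate _0: it is the '(' at position 0 (the 1st '(' reading left to right).
Query: subtree rooted at _0
_0: subtree_size = 1 + 15
  H: subtree_size = 1 + 0
  _1: subtree_size = 1 + 13
    Z: subtree_size = 1 + 0
    P: subtree_size = 1 + 0
    _2: subtree_size = 1 + 10
      V: subtree_size = 1 + 0
      K: subtree_size = 1 + 0
      _3: subtree_size = 1 + 6
        _4: subtree_size = 1 + 3
          A: subtree_size = 1 + 0
          E: subtree_size = 1 + 0
          G: subtree_size = 1 + 0
        B: subtree_size = 1 + 0
        U: subtree_size = 1 + 0
      J: subtree_size = 1 + 0
Total subtree size of _0: 16

Answer: 16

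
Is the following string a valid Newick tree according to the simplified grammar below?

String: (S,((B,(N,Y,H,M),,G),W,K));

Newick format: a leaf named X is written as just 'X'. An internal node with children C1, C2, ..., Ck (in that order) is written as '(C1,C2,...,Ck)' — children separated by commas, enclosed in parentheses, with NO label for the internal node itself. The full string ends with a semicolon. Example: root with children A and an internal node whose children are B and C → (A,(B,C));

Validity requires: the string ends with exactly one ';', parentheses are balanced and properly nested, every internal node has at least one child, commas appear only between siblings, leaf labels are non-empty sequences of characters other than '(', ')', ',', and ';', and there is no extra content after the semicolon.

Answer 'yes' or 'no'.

Answer: no

Derivation:
Input: (S,((B,(N,Y,H,M),,G),W,K));
Paren balance: 4 '(' vs 4 ')' OK
Ends with single ';': True
Full parse: FAILS (empty leaf label at pos 17)
Valid: False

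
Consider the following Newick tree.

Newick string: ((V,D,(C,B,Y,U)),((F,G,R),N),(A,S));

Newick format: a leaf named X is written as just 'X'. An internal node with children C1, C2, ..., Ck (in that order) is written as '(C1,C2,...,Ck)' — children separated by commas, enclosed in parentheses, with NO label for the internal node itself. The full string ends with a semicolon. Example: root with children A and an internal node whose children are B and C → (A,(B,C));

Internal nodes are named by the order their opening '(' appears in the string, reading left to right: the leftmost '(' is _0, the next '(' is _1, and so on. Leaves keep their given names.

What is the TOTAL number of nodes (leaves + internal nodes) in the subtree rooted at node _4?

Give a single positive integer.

Answer: 4

Derivation:
Newick: ((V,D,(C,B,Y,U)),((F,G,R),N),(A,S));
Locate _4: it is the '(' at position 18 (the 5th '(' reading left to right).
Query: subtree rooted at _4
_4: subtree_size = 1 + 3
  F: subtree_size = 1 + 0
  G: subtree_size = 1 + 0
  R: subtree_size = 1 + 0
Total subtree size of _4: 4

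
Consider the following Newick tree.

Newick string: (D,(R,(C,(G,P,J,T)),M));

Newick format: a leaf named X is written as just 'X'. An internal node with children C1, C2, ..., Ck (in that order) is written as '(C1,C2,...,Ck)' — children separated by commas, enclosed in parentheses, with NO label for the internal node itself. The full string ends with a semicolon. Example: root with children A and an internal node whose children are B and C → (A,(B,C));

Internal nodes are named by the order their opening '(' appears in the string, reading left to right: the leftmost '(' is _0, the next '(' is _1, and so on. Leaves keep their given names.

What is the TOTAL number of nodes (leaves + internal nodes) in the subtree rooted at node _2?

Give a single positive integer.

Newick: (D,(R,(C,(G,P,J,T)),M));
Locate _2: it is the '(' at position 6 (the 3rd '(' reading left to right).
Query: subtree rooted at _2
_2: subtree_size = 1 + 6
  C: subtree_size = 1 + 0
  _3: subtree_size = 1 + 4
    G: subtree_size = 1 + 0
    P: subtree_size = 1 + 0
    J: subtree_size = 1 + 0
    T: subtree_size = 1 + 0
Total subtree size of _2: 7

Answer: 7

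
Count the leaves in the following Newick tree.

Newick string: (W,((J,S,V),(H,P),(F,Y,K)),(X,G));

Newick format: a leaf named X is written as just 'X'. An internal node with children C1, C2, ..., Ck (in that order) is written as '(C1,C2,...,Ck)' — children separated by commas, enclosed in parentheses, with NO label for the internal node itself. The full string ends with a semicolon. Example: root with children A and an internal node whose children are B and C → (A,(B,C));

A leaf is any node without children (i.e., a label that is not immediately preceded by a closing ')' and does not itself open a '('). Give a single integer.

Answer: 11

Derivation:
Newick: (W,((J,S,V),(H,P),(F,Y,K)),(X,G));
Scan left-to-right; a leaf is any maximal label run not followed by '(':
  pos 1: leaf 'W' → count = 1
  pos 5: leaf 'J' → count = 2
  pos 7: leaf 'S' → count = 3
  pos 9: leaf 'V' → count = 4
  pos 13: leaf 'H' → count = 5
  pos 15: leaf 'P' → count = 6
  pos 19: leaf 'F' → count = 7
  pos 21: leaf 'Y' → count = 8
  pos 23: leaf 'K' → count = 9
  pos 28: leaf 'X' → count = 10
  pos 30: leaf 'G' → count = 11
Total leaves: 11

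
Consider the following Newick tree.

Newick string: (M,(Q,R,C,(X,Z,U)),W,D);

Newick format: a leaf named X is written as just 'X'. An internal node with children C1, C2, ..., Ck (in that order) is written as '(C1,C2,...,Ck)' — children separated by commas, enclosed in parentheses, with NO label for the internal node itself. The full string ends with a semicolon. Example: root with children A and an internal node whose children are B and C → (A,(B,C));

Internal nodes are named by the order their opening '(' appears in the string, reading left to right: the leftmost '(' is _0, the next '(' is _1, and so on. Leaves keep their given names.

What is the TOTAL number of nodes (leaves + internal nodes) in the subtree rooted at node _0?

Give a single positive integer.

Newick: (M,(Q,R,C,(X,Z,U)),W,D);
Locate _0: it is the '(' at position 0 (the 1st '(' reading left to right).
Query: subtree rooted at _0
_0: subtree_size = 1 + 11
  M: subtree_size = 1 + 0
  _1: subtree_size = 1 + 7
    Q: subtree_size = 1 + 0
    R: subtree_size = 1 + 0
    C: subtree_size = 1 + 0
    _2: subtree_size = 1 + 3
      X: subtree_size = 1 + 0
      Z: subtree_size = 1 + 0
      U: subtree_size = 1 + 0
  W: subtree_size = 1 + 0
  D: subtree_size = 1 + 0
Total subtree size of _0: 12

Answer: 12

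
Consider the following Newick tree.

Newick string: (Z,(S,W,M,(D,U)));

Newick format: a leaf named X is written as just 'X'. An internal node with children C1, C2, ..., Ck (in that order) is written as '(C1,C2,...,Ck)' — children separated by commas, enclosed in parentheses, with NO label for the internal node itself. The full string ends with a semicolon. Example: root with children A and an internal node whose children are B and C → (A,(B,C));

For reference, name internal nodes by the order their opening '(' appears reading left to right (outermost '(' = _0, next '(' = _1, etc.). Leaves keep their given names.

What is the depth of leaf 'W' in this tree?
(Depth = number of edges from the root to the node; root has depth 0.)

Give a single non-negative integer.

Newick: (Z,(S,W,M,(D,U)));
Naming internals by '(' encounter order: outermost '(' = _0, next = _1, ...
Query node: W
Path from root: _0 -> _1 -> W
Depth of W: 2 (number of edges from root)

Answer: 2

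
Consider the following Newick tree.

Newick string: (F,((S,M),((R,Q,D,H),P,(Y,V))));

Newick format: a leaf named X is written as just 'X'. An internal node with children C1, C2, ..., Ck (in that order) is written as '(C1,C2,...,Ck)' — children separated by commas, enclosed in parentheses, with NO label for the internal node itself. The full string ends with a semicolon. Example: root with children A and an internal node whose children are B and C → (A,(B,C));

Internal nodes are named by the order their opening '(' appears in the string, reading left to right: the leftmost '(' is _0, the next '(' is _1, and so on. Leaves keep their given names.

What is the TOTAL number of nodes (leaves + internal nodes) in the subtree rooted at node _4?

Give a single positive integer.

Answer: 5

Derivation:
Newick: (F,((S,M),((R,Q,D,H),P,(Y,V))));
Locate _4: it is the '(' at position 11 (the 5th '(' reading left to right).
Query: subtree rooted at _4
_4: subtree_size = 1 + 4
  R: subtree_size = 1 + 0
  Q: subtree_size = 1 + 0
  D: subtree_size = 1 + 0
  H: subtree_size = 1 + 0
Total subtree size of _4: 5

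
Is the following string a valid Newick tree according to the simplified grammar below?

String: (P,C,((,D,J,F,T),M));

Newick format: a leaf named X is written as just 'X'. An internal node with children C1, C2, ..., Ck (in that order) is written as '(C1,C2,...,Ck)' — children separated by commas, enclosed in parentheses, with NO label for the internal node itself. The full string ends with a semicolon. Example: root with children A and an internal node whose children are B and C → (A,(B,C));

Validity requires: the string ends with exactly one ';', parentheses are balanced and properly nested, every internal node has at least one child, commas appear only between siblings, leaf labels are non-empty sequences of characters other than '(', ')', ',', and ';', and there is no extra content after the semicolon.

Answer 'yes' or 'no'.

Input: (P,C,((,D,J,F,T),M));
Paren balance: 3 '(' vs 3 ')' OK
Ends with single ';': True
Full parse: FAILS (empty leaf label at pos 7)
Valid: False

Answer: no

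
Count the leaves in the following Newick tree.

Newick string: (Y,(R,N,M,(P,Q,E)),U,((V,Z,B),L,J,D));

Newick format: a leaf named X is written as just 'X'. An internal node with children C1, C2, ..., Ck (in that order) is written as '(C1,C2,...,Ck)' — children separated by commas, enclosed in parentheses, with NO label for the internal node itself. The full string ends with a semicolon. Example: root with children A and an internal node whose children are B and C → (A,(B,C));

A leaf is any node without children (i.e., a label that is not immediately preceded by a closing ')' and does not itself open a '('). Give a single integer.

Newick: (Y,(R,N,M,(P,Q,E)),U,((V,Z,B),L,J,D));
Scan left-to-right; a leaf is any maximal label run not followed by '(':
  pos 1: leaf 'Y' → count = 1
  pos 4: leaf 'R' → count = 2
  pos 6: leaf 'N' → count = 3
  pos 8: leaf 'M' → count = 4
  pos 11: leaf 'P' → count = 5
  pos 13: leaf 'Q' → count = 6
  pos 15: leaf 'E' → count = 7
  pos 19: leaf 'U' → count = 8
  pos 23: leaf 'V' → count = 9
  pos 25: leaf 'Z' → count = 10
  pos 27: leaf 'B' → count = 11
  pos 30: leaf 'L' → count = 12
  pos 32: leaf 'J' → count = 13
  pos 34: leaf 'D' → count = 14
Total leaves: 14

Answer: 14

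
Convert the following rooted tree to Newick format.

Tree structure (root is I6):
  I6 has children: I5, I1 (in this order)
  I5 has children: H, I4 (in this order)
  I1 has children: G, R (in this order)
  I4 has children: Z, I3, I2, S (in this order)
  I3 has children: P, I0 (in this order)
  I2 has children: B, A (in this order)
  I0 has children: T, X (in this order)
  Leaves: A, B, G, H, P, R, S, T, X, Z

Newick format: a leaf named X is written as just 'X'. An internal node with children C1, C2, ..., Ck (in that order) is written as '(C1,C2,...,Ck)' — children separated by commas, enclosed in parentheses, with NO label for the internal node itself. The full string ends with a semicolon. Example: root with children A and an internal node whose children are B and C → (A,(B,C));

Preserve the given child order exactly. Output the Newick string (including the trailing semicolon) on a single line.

internal I6 with children ['I5', 'I1']
  internal I5 with children ['H', 'I4']
    leaf 'H' → 'H'
    internal I4 with children ['Z', 'I3', 'I2', 'S']
      leaf 'Z' → 'Z'
      internal I3 with children ['P', 'I0']
        leaf 'P' → 'P'
        internal I0 with children ['T', 'X']
          leaf 'T' → 'T'
          leaf 'X' → 'X'
        → '(T,X)'
      → '(P,(T,X))'
      internal I2 with children ['B', 'A']
        leaf 'B' → 'B'
        leaf 'A' → 'A'
      → '(B,A)'
      leaf 'S' → 'S'
    → '(Z,(P,(T,X)),(B,A),S)'
  → '(H,(Z,(P,(T,X)),(B,A),S))'
  internal I1 with children ['G', 'R']
    leaf 'G' → 'G'
    leaf 'R' → 'R'
  → '(G,R)'
→ '((H,(Z,(P,(T,X)),(B,A),S)),(G,R))'
Final: ((H,(Z,(P,(T,X)),(B,A),S)),(G,R));

Answer: ((H,(Z,(P,(T,X)),(B,A),S)),(G,R));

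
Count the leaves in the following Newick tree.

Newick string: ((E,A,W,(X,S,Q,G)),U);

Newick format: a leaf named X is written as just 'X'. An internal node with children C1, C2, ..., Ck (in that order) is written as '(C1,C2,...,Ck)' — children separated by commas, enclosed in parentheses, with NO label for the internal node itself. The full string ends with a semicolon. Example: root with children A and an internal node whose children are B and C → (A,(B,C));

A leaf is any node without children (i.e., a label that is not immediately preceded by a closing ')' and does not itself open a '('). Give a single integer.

Newick: ((E,A,W,(X,S,Q,G)),U);
Scan left-to-right; a leaf is any maximal label run not followed by '(':
  pos 2: leaf 'E' → count = 1
  pos 4: leaf 'A' → count = 2
  pos 6: leaf 'W' → count = 3
  pos 9: leaf 'X' → count = 4
  pos 11: leaf 'S' → count = 5
  pos 13: leaf 'Q' → count = 6
  pos 15: leaf 'G' → count = 7
  pos 19: leaf 'U' → count = 8
Total leaves: 8

Answer: 8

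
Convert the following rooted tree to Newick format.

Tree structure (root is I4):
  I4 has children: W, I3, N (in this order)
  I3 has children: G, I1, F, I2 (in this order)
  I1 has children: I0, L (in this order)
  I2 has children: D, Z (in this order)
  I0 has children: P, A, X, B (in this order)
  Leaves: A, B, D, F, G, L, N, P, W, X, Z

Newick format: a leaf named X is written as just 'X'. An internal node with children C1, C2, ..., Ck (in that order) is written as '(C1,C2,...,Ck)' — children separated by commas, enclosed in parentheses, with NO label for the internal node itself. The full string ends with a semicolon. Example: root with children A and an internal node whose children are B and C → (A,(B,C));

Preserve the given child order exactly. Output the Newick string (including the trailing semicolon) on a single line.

internal I4 with children ['W', 'I3', 'N']
  leaf 'W' → 'W'
  internal I3 with children ['G', 'I1', 'F', 'I2']
    leaf 'G' → 'G'
    internal I1 with children ['I0', 'L']
      internal I0 with children ['P', 'A', 'X', 'B']
        leaf 'P' → 'P'
        leaf 'A' → 'A'
        leaf 'X' → 'X'
        leaf 'B' → 'B'
      → '(P,A,X,B)'
      leaf 'L' → 'L'
    → '((P,A,X,B),L)'
    leaf 'F' → 'F'
    internal I2 with children ['D', 'Z']
      leaf 'D' → 'D'
      leaf 'Z' → 'Z'
    → '(D,Z)'
  → '(G,((P,A,X,B),L),F,(D,Z))'
  leaf 'N' → 'N'
→ '(W,(G,((P,A,X,B),L),F,(D,Z)),N)'
Final: (W,(G,((P,A,X,B),L),F,(D,Z)),N);

Answer: (W,(G,((P,A,X,B),L),F,(D,Z)),N);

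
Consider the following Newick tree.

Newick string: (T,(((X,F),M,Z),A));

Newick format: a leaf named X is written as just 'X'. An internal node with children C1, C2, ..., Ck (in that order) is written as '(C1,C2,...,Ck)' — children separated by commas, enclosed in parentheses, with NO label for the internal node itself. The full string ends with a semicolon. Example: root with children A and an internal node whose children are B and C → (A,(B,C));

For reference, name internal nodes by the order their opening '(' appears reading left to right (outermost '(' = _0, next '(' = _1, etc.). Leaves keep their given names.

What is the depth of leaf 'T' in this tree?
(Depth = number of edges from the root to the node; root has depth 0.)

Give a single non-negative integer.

Newick: (T,(((X,F),M,Z),A));
Naming internals by '(' encounter order: outermost '(' = _0, next = _1, ...
Query node: T
Path from root: _0 -> T
Depth of T: 1 (number of edges from root)

Answer: 1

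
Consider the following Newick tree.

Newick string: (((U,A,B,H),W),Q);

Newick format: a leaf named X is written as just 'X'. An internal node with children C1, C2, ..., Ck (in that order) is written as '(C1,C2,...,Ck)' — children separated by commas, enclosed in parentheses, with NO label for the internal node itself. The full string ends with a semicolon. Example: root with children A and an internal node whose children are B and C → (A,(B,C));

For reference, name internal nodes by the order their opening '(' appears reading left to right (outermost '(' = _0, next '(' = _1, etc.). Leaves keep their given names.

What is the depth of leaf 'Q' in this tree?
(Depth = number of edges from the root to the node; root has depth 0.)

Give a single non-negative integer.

Newick: (((U,A,B,H),W),Q);
Naming internals by '(' encounter order: outermost '(' = _0, next = _1, ...
Query node: Q
Path from root: _0 -> Q
Depth of Q: 1 (number of edges from root)

Answer: 1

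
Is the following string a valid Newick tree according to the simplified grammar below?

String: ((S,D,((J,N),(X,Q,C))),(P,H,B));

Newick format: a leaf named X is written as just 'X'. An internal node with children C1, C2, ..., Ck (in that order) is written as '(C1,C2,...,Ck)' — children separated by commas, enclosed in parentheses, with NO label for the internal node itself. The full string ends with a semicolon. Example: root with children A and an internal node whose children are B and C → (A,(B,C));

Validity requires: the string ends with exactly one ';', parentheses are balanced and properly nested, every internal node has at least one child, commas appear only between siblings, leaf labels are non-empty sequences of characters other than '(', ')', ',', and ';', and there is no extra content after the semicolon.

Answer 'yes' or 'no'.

Input: ((S,D,((J,N),(X,Q,C))),(P,H,B));
Paren balance: 6 '(' vs 6 ')' OK
Ends with single ';': True
Full parse: OK
Valid: True

Answer: yes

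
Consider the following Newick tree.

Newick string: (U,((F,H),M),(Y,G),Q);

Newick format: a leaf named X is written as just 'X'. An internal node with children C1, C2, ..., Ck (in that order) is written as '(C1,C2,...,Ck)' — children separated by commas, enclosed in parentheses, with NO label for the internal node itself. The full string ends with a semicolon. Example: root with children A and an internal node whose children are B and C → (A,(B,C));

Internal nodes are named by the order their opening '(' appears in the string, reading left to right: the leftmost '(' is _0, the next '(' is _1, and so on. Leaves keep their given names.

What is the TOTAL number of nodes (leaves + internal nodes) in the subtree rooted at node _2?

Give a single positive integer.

Answer: 3

Derivation:
Newick: (U,((F,H),M),(Y,G),Q);
Locate _2: it is the '(' at position 4 (the 3rd '(' reading left to right).
Query: subtree rooted at _2
_2: subtree_size = 1 + 2
  F: subtree_size = 1 + 0
  H: subtree_size = 1 + 0
Total subtree size of _2: 3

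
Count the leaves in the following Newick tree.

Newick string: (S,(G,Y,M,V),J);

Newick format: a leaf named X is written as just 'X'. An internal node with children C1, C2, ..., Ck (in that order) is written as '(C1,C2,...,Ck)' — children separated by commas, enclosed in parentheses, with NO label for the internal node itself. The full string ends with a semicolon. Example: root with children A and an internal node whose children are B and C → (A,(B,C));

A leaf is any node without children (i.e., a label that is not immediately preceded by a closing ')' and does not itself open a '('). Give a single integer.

Answer: 6

Derivation:
Newick: (S,(G,Y,M,V),J);
Scan left-to-right; a leaf is any maximal label run not followed by '(':
  pos 1: leaf 'S' → count = 1
  pos 4: leaf 'G' → count = 2
  pos 6: leaf 'Y' → count = 3
  pos 8: leaf 'M' → count = 4
  pos 10: leaf 'V' → count = 5
  pos 13: leaf 'J' → count = 6
Total leaves: 6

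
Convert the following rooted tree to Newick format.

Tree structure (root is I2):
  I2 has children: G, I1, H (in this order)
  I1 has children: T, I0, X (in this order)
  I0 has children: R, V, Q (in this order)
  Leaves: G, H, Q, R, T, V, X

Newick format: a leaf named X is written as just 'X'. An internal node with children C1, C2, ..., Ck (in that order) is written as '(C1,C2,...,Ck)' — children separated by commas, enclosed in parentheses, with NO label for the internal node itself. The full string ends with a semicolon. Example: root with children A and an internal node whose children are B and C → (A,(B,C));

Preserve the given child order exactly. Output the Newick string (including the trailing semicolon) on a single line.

internal I2 with children ['G', 'I1', 'H']
  leaf 'G' → 'G'
  internal I1 with children ['T', 'I0', 'X']
    leaf 'T' → 'T'
    internal I0 with children ['R', 'V', 'Q']
      leaf 'R' → 'R'
      leaf 'V' → 'V'
      leaf 'Q' → 'Q'
    → '(R,V,Q)'
    leaf 'X' → 'X'
  → '(T,(R,V,Q),X)'
  leaf 'H' → 'H'
→ '(G,(T,(R,V,Q),X),H)'
Final: (G,(T,(R,V,Q),X),H);

Answer: (G,(T,(R,V,Q),X),H);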